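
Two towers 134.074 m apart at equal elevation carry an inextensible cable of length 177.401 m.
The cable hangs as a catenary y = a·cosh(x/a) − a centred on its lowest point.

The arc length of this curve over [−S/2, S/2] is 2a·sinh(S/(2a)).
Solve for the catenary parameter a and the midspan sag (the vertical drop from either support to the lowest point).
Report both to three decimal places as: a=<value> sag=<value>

seed: a₀ = √(S³/(24(L−S))) = √(134.074³/(24·43.327)) = 48.142864
iter 1: u=1.392460  f(a)=+4.400e+00  f'(a)=-2.174e+00  a ← 48.142864 − (+4.400e+00/-2.174e+00) = 50.166640
iter 2: u=1.336286  f(a)=+2.926e-01  f'(a)=-1.894e+00  a ← 50.166640 − (+2.926e-01/-1.894e+00) = 50.321181
iter 3: u=1.332183  f(a)=+1.499e-03  f'(a)=-1.874e+00  a ← 50.321181 − (+1.499e-03/-1.874e+00) = 50.321981
iter 4: u=1.332161  f(a)=+3.974e-08  f'(a)=-1.874e+00  a ← 50.321981 − (+3.974e-08/-1.874e+00) = 50.321981
iter 5: u=1.332161  f(a)=+5.684e-14  f'(a)=-1.874e+00  a ← 50.321981 − (+5.684e-14/-1.874e+00) = 50.321981
converged: |Δa| < 1e-12 after 5 iterations
sag = a·(cosh(S/(2a)) − 1) = 50.321981·(cosh(1.332161) − 1) = 51.658804
T_max/T_min = cosh(S/(2a)) = 2.026565

a=50.322 sag=51.659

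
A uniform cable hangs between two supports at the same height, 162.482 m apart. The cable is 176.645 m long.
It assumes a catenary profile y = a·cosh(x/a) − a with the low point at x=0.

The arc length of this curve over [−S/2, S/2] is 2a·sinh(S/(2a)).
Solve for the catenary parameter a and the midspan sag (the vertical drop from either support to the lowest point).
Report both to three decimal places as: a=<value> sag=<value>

seed: a₀ = √(S³/(24(L−S))) = √(162.482³/(24·14.163)) = 112.337469
iter 1: u=0.723187  f(a)=+3.750e-01  f'(a)=-2.656e-01  a ← 112.337469 − (+3.750e-01/-2.656e-01) = 113.749464
iter 2: u=0.714210  f(a)=+7.188e-03  f'(a)=-2.555e-01  a ← 113.749464 − (+7.188e-03/-2.555e-01) = 113.777596
iter 3: u=0.714033  f(a)=+2.755e-06  f'(a)=-2.553e-01  a ← 113.777596 − (+2.755e-06/-2.553e-01) = 113.777607
iter 4: u=0.714033  f(a)=+4.547e-13  f'(a)=-2.553e-01  a ← 113.777607 − (+4.547e-13/-2.553e-01) = 113.777607
converged: |Δa| < 1e-12 after 4 iterations
sag = a·(cosh(S/(2a)) − 1) = 113.777607·(cosh(0.714033) − 1) = 30.257833
T_max/T_min = cosh(S/(2a)) = 1.265938

a=113.778 sag=30.258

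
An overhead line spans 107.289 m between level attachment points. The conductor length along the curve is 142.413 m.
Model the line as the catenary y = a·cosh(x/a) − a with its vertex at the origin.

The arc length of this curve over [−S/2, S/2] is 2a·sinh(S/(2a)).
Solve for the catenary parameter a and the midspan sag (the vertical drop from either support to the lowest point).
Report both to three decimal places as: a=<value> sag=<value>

seed: a₀ = √(S³/(24(L−S))) = √(107.289³/(24·35.124)) = 38.275881
iter 1: u=1.401522  f(a)=+3.615e+00  f'(a)=-2.222e+00  a ← 38.275881 − (+3.615e+00/-2.222e+00) = 39.902969
iter 2: u=1.344374  f(a)=+2.433e-01  f'(a)=-1.932e+00  a ← 39.902969 − (+2.433e-01/-1.932e+00) = 40.028902
iter 3: u=1.340144  f(a)=+1.278e-03  f'(a)=-1.912e+00  a ← 40.028902 − (+1.278e-03/-1.912e+00) = 40.029570
iter 4: u=1.340122  f(a)=+3.566e-08  f'(a)=-1.912e+00  a ← 40.029570 − (+3.566e-08/-1.912e+00) = 40.029570
iter 5: u=1.340122  f(a)=-2.842e-14  f'(a)=-1.912e+00  a ← 40.029570 − (-2.842e-14/-1.912e+00) = 40.029570
converged: |Δa| < 1e-12 after 5 iterations
sag = a·(cosh(S/(2a)) − 1) = 40.029570·(cosh(1.340122) − 1) = 41.657223
T_max/T_min = cosh(S/(2a)) = 2.040661

a=40.030 sag=41.657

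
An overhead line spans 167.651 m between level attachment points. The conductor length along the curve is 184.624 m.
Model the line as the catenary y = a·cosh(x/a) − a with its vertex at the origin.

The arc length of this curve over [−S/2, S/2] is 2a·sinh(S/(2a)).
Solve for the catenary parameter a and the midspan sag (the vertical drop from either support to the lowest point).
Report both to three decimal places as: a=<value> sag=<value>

seed: a₀ = √(S³/(24(L−S))) = √(167.651³/(24·16.973)) = 107.553438
iter 1: u=0.779385  f(a)=+5.230e-01  f'(a)=-3.352e-01  a ← 107.553438 − (+5.230e-01/-3.352e-01) = 109.113711
iter 2: u=0.768240  f(a)=+1.160e-02  f'(a)=-3.205e-01  a ← 109.113711 − (+1.160e-02/-3.205e-01) = 109.149902
iter 3: u=0.767985  f(a)=+5.991e-06  f'(a)=-3.202e-01  a ← 109.149902 − (+5.991e-06/-3.202e-01) = 109.149920
iter 4: u=0.767985  f(a)=+1.592e-12  f'(a)=-3.202e-01  a ← 109.149920 − (+1.592e-12/-3.202e-01) = 109.149920
converged: |Δa| < 1e-12 after 4 iterations
sag = a·(cosh(S/(2a)) − 1) = 109.149920·(cosh(0.767985) − 1) = 33.801856
T_max/T_min = cosh(S/(2a)) = 1.309683

a=109.150 sag=33.802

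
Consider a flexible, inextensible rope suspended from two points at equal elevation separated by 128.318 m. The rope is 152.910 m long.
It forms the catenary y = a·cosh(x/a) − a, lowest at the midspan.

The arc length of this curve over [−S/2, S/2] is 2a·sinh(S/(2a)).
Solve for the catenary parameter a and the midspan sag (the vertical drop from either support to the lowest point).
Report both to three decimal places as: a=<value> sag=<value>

seed: a₀ = √(S³/(24(L−S))) = √(128.318³/(24·24.592)) = 59.831353
iter 1: u=1.072331  f(a)=+1.453e+00  f'(a)=-9.205e-01  a ← 59.831353 − (+1.453e+00/-9.205e-01) = 61.410047
iter 2: u=1.044764  f(a)=+5.950e-02  f'(a)=-8.465e-01  a ← 61.410047 − (+5.950e-02/-8.465e-01) = 61.480337
iter 3: u=1.043569  f(a)=+1.092e-04  f'(a)=-8.434e-01  a ← 61.480337 − (+1.092e-04/-8.434e-01) = 61.480467
iter 4: u=1.043567  f(a)=+3.693e-10  f'(a)=-8.434e-01  a ← 61.480467 − (+3.693e-10/-8.434e-01) = 61.480467
iter 5: u=1.043567  f(a)=-2.842e-14  f'(a)=-8.434e-01  a ← 61.480467 − (-2.842e-14/-8.434e-01) = 61.480467
converged: |Δa| < 1e-12 after 5 iterations
sag = a·(cosh(S/(2a)) − 1) = 61.480467·(cosh(1.043567) − 1) = 36.627712
T_max/T_min = cosh(S/(2a)) = 1.595762

a=61.480 sag=36.628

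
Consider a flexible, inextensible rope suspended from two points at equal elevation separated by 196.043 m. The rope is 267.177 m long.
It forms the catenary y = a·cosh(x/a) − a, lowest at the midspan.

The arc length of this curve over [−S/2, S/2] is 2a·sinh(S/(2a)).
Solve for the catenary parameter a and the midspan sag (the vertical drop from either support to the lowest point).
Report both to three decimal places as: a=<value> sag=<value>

a=69.783 sag=80.934

seed: a₀ = √(S³/(24(L−S))) = √(196.043³/(24·71.134)) = 66.432833
iter 1: u=1.475498  f(a)=+8.157e+00  f'(a)=-2.646e+00  a ← 66.432833 − (+8.157e+00/-2.646e+00) = 69.516178
iter 2: u=1.410053  f(a)=+6.023e-01  f'(a)=-2.268e+00  a ← 69.516178 − (+6.023e-01/-2.268e+00) = 69.781727
iter 3: u=1.404687  f(a)=+3.862e-03  f'(a)=-2.239e+00  a ← 69.781727 − (+3.862e-03/-2.239e+00) = 69.783451
iter 4: u=1.404653  f(a)=+1.610e-07  f'(a)=-2.239e+00  a ← 69.783451 − (+1.610e-07/-2.239e+00) = 69.783451
iter 5: u=1.404653  f(a)=+0.000e+00  f'(a)=-2.239e+00  a ← 69.783451 − (+0.000e+00/-2.239e+00) = 69.783451
converged: |Δa| < 1e-12 after 5 iterations
sag = a·(cosh(S/(2a)) − 1) = 69.783451·(cosh(1.404653) − 1) = 80.933560
T_max/T_min = cosh(S/(2a)) = 2.159782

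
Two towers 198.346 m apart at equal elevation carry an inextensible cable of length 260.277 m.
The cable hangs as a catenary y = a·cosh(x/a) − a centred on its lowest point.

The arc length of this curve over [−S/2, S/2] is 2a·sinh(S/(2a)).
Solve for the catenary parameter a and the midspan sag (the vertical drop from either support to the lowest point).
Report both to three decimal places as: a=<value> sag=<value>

a=75.632 sag=74.888

seed: a₀ = √(S³/(24(L−S))) = √(198.346³/(24·61.931)) = 72.456192
iter 1: u=1.368731  f(a)=+6.067e+00  f'(a)=-2.052e+00  a ← 72.456192 − (+6.067e+00/-2.052e+00) = 75.412820
iter 2: u=1.315068  f(a)=+3.911e-01  f'(a)=-1.795e+00  a ← 75.412820 − (+3.911e-01/-1.795e+00) = 75.630689
iter 3: u=1.311280  f(a)=+1.873e-03  f'(a)=-1.778e+00  a ← 75.630689 − (+1.873e-03/-1.778e+00) = 75.631743
iter 4: u=1.311262  f(a)=+4.342e-08  f'(a)=-1.778e+00  a ← 75.631743 − (+4.342e-08/-1.778e+00) = 75.631743
iter 5: u=1.311262  f(a)=+5.684e-14  f'(a)=-1.778e+00  a ← 75.631743 − (+5.684e-14/-1.778e+00) = 75.631743
converged: |Δa| < 1e-12 after 5 iterations
sag = a·(cosh(S/(2a)) − 1) = 75.631743·(cosh(1.311262) − 1) = 74.887989
T_max/T_min = cosh(S/(2a)) = 1.990166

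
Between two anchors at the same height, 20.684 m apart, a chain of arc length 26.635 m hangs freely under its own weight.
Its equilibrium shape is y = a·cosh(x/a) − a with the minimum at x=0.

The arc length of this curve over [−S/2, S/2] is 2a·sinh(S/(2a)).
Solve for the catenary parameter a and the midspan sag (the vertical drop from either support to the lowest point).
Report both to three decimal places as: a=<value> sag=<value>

seed: a₀ = √(S³/(24(L−S))) = √(20.684³/(24·5.951)) = 7.871386
iter 1: u=1.313873  f(a)=+5.353e-01  f'(a)=-1.790e+00  a ← 7.871386 − (+5.353e-01/-1.790e+00) = 8.170473
iter 2: u=1.265777  f(a)=+3.202e-02  f'(a)=-1.581e+00  a ← 8.170473 − (+3.202e-02/-1.581e+00) = 8.190721
iter 3: u=1.262648  f(a)=+1.307e-04  f'(a)=-1.569e+00  a ← 8.190721 − (+1.307e-04/-1.569e+00) = 8.190804
iter 4: u=1.262635  f(a)=+2.198e-09  f'(a)=-1.568e+00  a ← 8.190804 − (+2.198e-09/-1.568e+00) = 8.190804
iter 5: u=1.262635  f(a)=+0.000e+00  f'(a)=-1.568e+00  a ← 8.190804 − (+0.000e+00/-1.568e+00) = 8.190804
converged: |Δa| < 1e-12 after 5 iterations
sag = a·(cosh(S/(2a)) − 1) = 8.190804·(cosh(1.262635) − 1) = 7.443935
T_max/T_min = cosh(S/(2a)) = 1.908816

a=8.191 sag=7.444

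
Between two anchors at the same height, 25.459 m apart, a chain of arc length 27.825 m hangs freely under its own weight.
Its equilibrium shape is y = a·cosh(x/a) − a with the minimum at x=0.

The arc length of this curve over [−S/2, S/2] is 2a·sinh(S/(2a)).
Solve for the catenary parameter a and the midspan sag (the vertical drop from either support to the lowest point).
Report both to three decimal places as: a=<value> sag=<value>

seed: a₀ = √(S³/(24(L−S))) = √(25.459³/(24·2.366)) = 17.047042
iter 1: u=0.746728  f(a)=+6.685e-02  f'(a)=-2.934e-01  a ← 17.047042 − (+6.685e-02/-2.934e-01) = 17.274897
iter 2: u=0.736878  f(a)=+1.364e-03  f'(a)=-2.815e-01  a ← 17.274897 − (+1.364e-03/-2.815e-01) = 17.279742
iter 3: u=0.736672  f(a)=+5.940e-07  f'(a)=-2.813e-01  a ← 17.279742 − (+5.940e-07/-2.813e-01) = 17.279744
iter 4: u=0.736672  f(a)=+1.137e-13  f'(a)=-2.813e-01  a ← 17.279744 − (+1.137e-13/-2.813e-01) = 17.279744
converged: |Δa| < 1e-12 after 4 iterations
sag = a·(cosh(S/(2a)) − 1) = 17.279744·(cosh(0.736672) − 1) = 4.904647
T_max/T_min = cosh(S/(2a)) = 1.283838

a=17.280 sag=4.905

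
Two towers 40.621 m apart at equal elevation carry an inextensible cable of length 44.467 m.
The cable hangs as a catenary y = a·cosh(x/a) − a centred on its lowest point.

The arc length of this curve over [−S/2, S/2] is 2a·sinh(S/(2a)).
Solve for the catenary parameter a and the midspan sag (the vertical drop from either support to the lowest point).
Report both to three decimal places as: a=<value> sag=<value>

a=27.322 sag=7.903

seed: a₀ = √(S³/(24(L−S))) = √(40.621³/(24·3.846)) = 26.947325
iter 1: u=0.753711  f(a)=+1.107e-01  f'(a)=-3.020e-01  a ← 26.947325 − (+1.107e-01/-3.020e-01) = 27.313992
iter 2: u=0.743593  f(a)=+2.301e-03  f'(a)=-2.896e-01  a ← 27.313992 − (+2.301e-03/-2.896e-01) = 27.321937
iter 3: u=0.743377  f(a)=+1.040e-06  f'(a)=-2.893e-01  a ← 27.321937 − (+1.040e-06/-2.893e-01) = 27.321940
iter 4: u=0.743377  f(a)=+2.132e-13  f'(a)=-2.893e-01  a ← 27.321940 − (+2.132e-13/-2.893e-01) = 27.321940
converged: |Δa| < 1e-12 after 4 iterations
sag = a·(cosh(S/(2a)) − 1) = 27.321940·(cosh(0.743377) − 1) = 7.903291
T_max/T_min = cosh(S/(2a)) = 1.289265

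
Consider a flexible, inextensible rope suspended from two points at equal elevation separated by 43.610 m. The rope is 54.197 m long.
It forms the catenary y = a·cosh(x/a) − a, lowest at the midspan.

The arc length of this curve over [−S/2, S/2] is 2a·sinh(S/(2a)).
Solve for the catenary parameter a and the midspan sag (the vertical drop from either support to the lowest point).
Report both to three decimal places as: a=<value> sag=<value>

a=18.691 sag=14.228

seed: a₀ = √(S³/(24(L−S))) = √(43.610³/(24·10.587)) = 18.067042
iter 1: u=1.206894  f(a)=+7.983e-01  f'(a)=-1.352e+00  a ← 18.067042 − (+7.983e-01/-1.352e+00) = 18.657614
iter 2: u=1.168692  f(a)=+4.082e-02  f'(a)=-1.217e+00  a ← 18.657614 − (+4.082e-02/-1.217e+00) = 18.691158
iter 3: u=1.166594  f(a)=+1.194e-04  f'(a)=-1.210e+00  a ← 18.691158 − (+1.194e-04/-1.210e+00) = 18.691257
iter 4: u=1.166588  f(a)=+1.029e-09  f'(a)=-1.210e+00  a ← 18.691257 − (+1.029e-09/-1.210e+00) = 18.691257
iter 5: u=1.166588  f(a)=+0.000e+00  f'(a)=-1.210e+00  a ← 18.691257 − (+0.000e+00/-1.210e+00) = 18.691257
converged: |Δa| < 1e-12 after 5 iterations
sag = a·(cosh(S/(2a)) − 1) = 18.691257·(cosh(1.166588) − 1) = 14.228218
T_max/T_min = cosh(S/(2a)) = 1.761223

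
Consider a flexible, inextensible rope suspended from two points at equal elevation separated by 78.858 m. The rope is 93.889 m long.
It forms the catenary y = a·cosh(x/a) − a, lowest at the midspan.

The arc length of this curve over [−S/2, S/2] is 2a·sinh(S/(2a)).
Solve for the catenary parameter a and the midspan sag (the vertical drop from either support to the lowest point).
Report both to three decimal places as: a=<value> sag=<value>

seed: a₀ = √(S³/(24(L−S))) = √(78.858³/(24·15.031)) = 36.869655
iter 1: u=1.069416  f(a)=+8.833e-01  f'(a)=-9.125e-01  a ← 36.869655 − (+8.833e-01/-9.125e-01) = 37.837647
iter 2: u=1.042057  f(a)=+3.598e-02  f'(a)=-8.395e-01  a ← 37.837647 − (+3.598e-02/-8.395e-01) = 37.880506
iter 3: u=1.040878  f(a)=+6.532e-05  f'(a)=-8.365e-01  a ← 37.880506 − (+6.532e-05/-8.365e-01) = 37.880584
iter 4: u=1.040876  f(a)=+2.161e-10  f'(a)=-8.365e-01  a ← 37.880584 − (+2.161e-10/-8.365e-01) = 37.880584
iter 5: u=1.040876  f(a)=-1.421e-14  f'(a)=-8.365e-01  a ← 37.880584 − (-1.421e-14/-8.365e-01) = 37.880584
converged: |Δa| < 1e-12 after 5 iterations
sag = a·(cosh(S/(2a)) − 1) = 37.880584·(cosh(1.040876) − 1) = 22.441259
T_max/T_min = cosh(S/(2a)) = 1.592421

a=37.881 sag=22.441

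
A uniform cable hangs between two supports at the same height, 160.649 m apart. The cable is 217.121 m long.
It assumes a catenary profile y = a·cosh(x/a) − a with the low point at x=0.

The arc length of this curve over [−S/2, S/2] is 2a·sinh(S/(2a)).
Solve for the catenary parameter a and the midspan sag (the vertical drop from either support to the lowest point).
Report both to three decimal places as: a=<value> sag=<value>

a=58.017 sag=65.074

seed: a₀ = √(S³/(24(L−S))) = √(160.649³/(24·56.472)) = 55.308876
iter 1: u=1.452289  f(a)=+6.263e+00  f'(a)=-2.507e+00  a ← 55.308876 − (+6.263e+00/-2.507e+00) = 57.807730
iter 2: u=1.389511  f(a)=+4.495e-01  f'(a)=-2.159e+00  a ← 57.807730 − (+4.495e-01/-2.159e+00) = 58.015966
iter 3: u=1.384524  f(a)=+2.711e-03  f'(a)=-2.133e+00  a ← 58.015966 − (+2.711e-03/-2.133e+00) = 58.017237
iter 4: u=1.384494  f(a)=+9.988e-08  f'(a)=-2.132e+00  a ← 58.017237 − (+9.988e-08/-2.132e+00) = 58.017237
iter 5: u=1.384494  f(a)=+0.000e+00  f'(a)=-2.132e+00  a ← 58.017237 − (+0.000e+00/-2.132e+00) = 58.017237
converged: |Δa| < 1e-12 after 5 iterations
sag = a·(cosh(S/(2a)) − 1) = 58.017237·(cosh(1.384494) − 1) = 65.073713
T_max/T_min = cosh(S/(2a)) = 2.121627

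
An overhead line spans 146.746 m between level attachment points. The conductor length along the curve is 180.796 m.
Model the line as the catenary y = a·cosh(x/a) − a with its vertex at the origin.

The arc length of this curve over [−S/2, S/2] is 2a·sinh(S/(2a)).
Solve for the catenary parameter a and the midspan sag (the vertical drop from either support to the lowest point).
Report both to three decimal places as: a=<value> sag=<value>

seed: a₀ = √(S³/(24(L−S))) = √(146.746³/(24·34.050)) = 62.184941
iter 1: u=1.179916  f(a)=+2.450e+00  f'(a)=-1.255e+00  a ← 62.184941 − (+2.450e+00/-1.255e+00) = 64.136831
iter 2: u=1.144007  f(a)=+1.201e-01  f'(a)=-1.135e+00  a ← 64.136831 − (+1.201e-01/-1.135e+00) = 64.242643
iter 3: u=1.142123  f(a)=+3.214e-04  f'(a)=-1.129e+00  a ← 64.242643 − (+3.214e-04/-1.129e+00) = 64.242927
iter 4: u=1.142118  f(a)=+2.316e-09  f'(a)=-1.129e+00  a ← 64.242927 − (+2.316e-09/-1.129e+00) = 64.242927
iter 5: u=1.142118  f(a)=+2.842e-14  f'(a)=-1.129e+00  a ← 64.242927 − (+2.842e-14/-1.129e+00) = 64.242927
converged: |Δa| < 1e-12 after 5 iterations
sag = a·(cosh(S/(2a)) − 1) = 64.242927·(cosh(1.142118) − 1) = 46.657713
T_max/T_min = cosh(S/(2a)) = 1.726270

a=64.243 sag=46.658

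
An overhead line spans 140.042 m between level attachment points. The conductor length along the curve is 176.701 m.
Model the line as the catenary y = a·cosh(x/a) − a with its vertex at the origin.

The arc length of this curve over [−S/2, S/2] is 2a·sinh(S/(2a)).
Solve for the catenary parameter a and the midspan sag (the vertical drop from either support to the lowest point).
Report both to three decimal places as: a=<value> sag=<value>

a=57.945 sag=47.712

seed: a₀ = √(S³/(24(L−S))) = √(140.042³/(24·36.659)) = 55.871654
iter 1: u=1.253247  f(a)=+2.989e+00  f'(a)=-1.530e+00  a ← 55.871654 − (+2.989e+00/-1.530e+00) = 57.824857
iter 2: u=1.210915  f(a)=+1.639e-01  f'(a)=-1.367e+00  a ← 57.824857 − (+1.639e-01/-1.367e+00) = 57.944778
iter 3: u=1.208409  f(a)=+5.560e-04  f'(a)=-1.357e+00  a ← 57.944778 − (+5.560e-04/-1.357e+00) = 57.945187
iter 4: u=1.208401  f(a)=+6.447e-09  f'(a)=-1.357e+00  a ← 57.945187 − (+6.447e-09/-1.357e+00) = 57.945187
iter 5: u=1.208401  f(a)=-2.842e-14  f'(a)=-1.357e+00  a ← 57.945187 − (-2.842e-14/-1.357e+00) = 57.945187
converged: |Δa| < 1e-12 after 5 iterations
sag = a·(cosh(S/(2a)) − 1) = 57.945187·(cosh(1.208401) − 1) = 47.712068
T_max/T_min = cosh(S/(2a)) = 1.823400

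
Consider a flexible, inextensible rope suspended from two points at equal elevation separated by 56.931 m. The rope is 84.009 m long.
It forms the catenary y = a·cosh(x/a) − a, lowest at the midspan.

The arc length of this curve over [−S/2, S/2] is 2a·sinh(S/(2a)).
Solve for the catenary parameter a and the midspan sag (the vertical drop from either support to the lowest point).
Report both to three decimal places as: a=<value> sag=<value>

seed: a₀ = √(S³/(24(L−S))) = √(56.931³/(24·27.078)) = 16.850365
iter 1: u=1.689311  f(a)=+4.137e+00  f'(a)=-4.230e+00  a ← 16.850365 − (+4.137e+00/-4.230e+00) = 17.828430
iter 2: u=1.596635  f(a)=+3.875e-01  f'(a)=-3.471e+00  a ← 17.828430 − (+3.875e-01/-3.471e+00) = 17.940073
iter 3: u=1.586699  f(a)=+4.177e-03  f'(a)=-3.397e+00  a ← 17.940073 − (+4.177e-03/-3.397e+00) = 17.941302
iter 4: u=1.586591  f(a)=+4.968e-07  f'(a)=-3.396e+00  a ← 17.941302 − (+4.968e-07/-3.396e+00) = 17.941302
iter 5: u=1.586590  f(a)=+1.421e-14  f'(a)=-3.396e+00  a ← 17.941302 − (+1.421e-14/-3.396e+00) = 17.941302
converged: |Δa| < 1e-12 after 5 iterations
sag = a·(cosh(S/(2a)) − 1) = 17.941302·(cosh(1.586590) − 1) = 27.734384
T_max/T_min = cosh(S/(2a)) = 2.545840

a=17.941 sag=27.734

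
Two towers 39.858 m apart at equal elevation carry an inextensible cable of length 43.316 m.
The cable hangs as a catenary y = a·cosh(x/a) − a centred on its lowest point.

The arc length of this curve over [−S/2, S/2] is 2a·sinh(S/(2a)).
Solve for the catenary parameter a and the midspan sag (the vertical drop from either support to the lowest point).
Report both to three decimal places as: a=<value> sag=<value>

seed: a₀ = √(S³/(24(L−S))) = √(39.858³/(24·3.458)) = 27.622001
iter 1: u=0.721490  f(a)=+9.113e-02  f'(a)=-2.637e-01  a ← 27.622001 − (+9.113e-02/-2.637e-01) = 27.967624
iter 2: u=0.712574  f(a)=+1.739e-03  f'(a)=-2.537e-01  a ← 27.967624 − (+1.739e-03/-2.537e-01) = 27.974477
iter 3: u=0.712399  f(a)=+6.601e-07  f'(a)=-2.535e-01  a ← 27.974477 − (+6.601e-07/-2.535e-01) = 27.974480
iter 4: u=0.712399  f(a)=+9.237e-14  f'(a)=-2.535e-01  a ← 27.974480 − (+9.237e-14/-2.535e-01) = 27.974480
converged: |Δa| < 1e-12 after 4 iterations
sag = a·(cosh(S/(2a)) − 1) = 27.974480·(cosh(0.712399) − 1) = 7.404052
T_max/T_min = cosh(S/(2a)) = 1.264672

a=27.974 sag=7.404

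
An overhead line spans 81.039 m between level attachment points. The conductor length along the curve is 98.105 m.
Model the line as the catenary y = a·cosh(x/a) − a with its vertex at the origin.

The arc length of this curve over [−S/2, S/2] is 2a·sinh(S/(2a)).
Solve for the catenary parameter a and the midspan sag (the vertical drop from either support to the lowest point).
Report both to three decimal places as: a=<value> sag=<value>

a=37.135 sag=24.389

seed: a₀ = √(S³/(24(L−S))) = √(81.039³/(24·17.066)) = 36.047041
iter 1: u=1.124073  f(a)=+1.111e+00  f'(a)=-1.072e+00  a ← 36.047041 − (+1.111e+00/-1.072e+00) = 37.083558
iter 2: u=1.092654  f(a)=+4.973e-02  f'(a)=-9.780e-01  a ← 37.083558 − (+4.973e-02/-9.780e-01) = 37.134406
iter 3: u=1.091158  f(a)=+1.099e-04  f'(a)=-9.737e-01  a ← 37.134406 − (+1.099e-04/-9.737e-01) = 37.134519
iter 4: u=1.091155  f(a)=+5.399e-10  f'(a)=-9.737e-01  a ← 37.134519 − (+5.399e-10/-9.737e-01) = 37.134519
iter 5: u=1.091155  f(a)=-1.421e-14  f'(a)=-9.737e-01  a ← 37.134519 − (-1.421e-14/-9.737e-01) = 37.134519
converged: |Δa| < 1e-12 after 5 iterations
sag = a·(cosh(S/(2a)) − 1) = 37.134519·(cosh(1.091155) − 1) = 24.388812
T_max/T_min = cosh(S/(2a)) = 1.656769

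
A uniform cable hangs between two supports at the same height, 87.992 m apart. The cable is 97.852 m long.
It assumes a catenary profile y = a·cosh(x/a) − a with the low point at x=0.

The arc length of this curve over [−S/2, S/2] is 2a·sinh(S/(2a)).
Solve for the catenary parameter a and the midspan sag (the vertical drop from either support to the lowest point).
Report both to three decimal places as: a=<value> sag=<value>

a=54.536 sag=18.730

seed: a₀ = √(S³/(24(L−S))) = √(87.992³/(24·9.860)) = 53.656298
iter 1: u=0.819960  f(a)=+3.368e-01  f'(a)=-3.928e-01  a ← 53.656298 − (+3.368e-01/-3.928e-01) = 54.513697
iter 2: u=0.807063  f(a)=+8.243e-03  f'(a)=-3.738e-01  a ← 54.513697 − (+8.243e-03/-3.738e-01) = 54.535748
iter 3: u=0.806737  f(a)=+5.212e-06  f'(a)=-3.733e-01  a ← 54.535748 − (+5.212e-06/-3.733e-01) = 54.535762
iter 4: u=0.806737  f(a)=+2.089e-12  f'(a)=-3.733e-01  a ← 54.535762 − (+2.089e-12/-3.733e-01) = 54.535762
converged: |Δa| < 1e-12 after 4 iterations
sag = a·(cosh(S/(2a)) − 1) = 54.535762·(cosh(0.806737) − 1) = 18.730211
T_max/T_min = cosh(S/(2a)) = 1.343448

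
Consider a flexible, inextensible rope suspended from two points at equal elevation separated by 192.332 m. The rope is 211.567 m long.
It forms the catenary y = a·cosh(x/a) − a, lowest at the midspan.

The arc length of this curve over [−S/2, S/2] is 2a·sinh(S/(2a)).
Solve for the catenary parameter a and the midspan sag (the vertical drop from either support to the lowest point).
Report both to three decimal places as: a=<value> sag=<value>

seed: a₀ = √(S³/(24(L−S))) = √(192.332³/(24·19.235)) = 124.143963
iter 1: u=0.774633  f(a)=+5.854e-01  f'(a)=-3.289e-01  a ← 124.143963 − (+5.854e-01/-3.289e-01) = 125.924000
iter 2: u=0.763683  f(a)=+1.283e-02  f'(a)=-3.146e-01  a ← 125.924000 − (+1.283e-02/-3.146e-01) = 125.964778
iter 3: u=0.763436  f(a)=+6.467e-06  f'(a)=-3.143e-01  a ← 125.964778 − (+6.467e-06/-3.143e-01) = 125.964798
iter 4: u=0.763436  f(a)=+1.648e-12  f'(a)=-3.143e-01  a ← 125.964798 − (+1.648e-12/-3.143e-01) = 125.964798
converged: |Δa| < 1e-12 after 4 iterations
sag = a·(cosh(S/(2a)) − 1) = 125.964798·(cosh(0.763436) − 1) = 38.526172
T_max/T_min = cosh(S/(2a)) = 1.305849

a=125.965 sag=38.526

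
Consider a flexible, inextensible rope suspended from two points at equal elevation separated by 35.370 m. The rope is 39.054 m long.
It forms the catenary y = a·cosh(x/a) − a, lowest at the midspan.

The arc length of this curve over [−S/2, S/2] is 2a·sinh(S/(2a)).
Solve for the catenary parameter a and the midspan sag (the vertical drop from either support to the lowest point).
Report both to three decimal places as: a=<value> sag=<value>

a=22.713 sag=7.240

seed: a₀ = √(S³/(24(L−S))) = √(35.370³/(24·3.684)) = 22.371091
iter 1: u=0.790529  f(a)=+1.168e-01  f'(a)=-3.504e-01  a ← 22.371091 − (+1.168e-01/-3.504e-01) = 22.704540
iter 2: u=0.778919  f(a)=+2.664e-03  f'(a)=-3.346e-01  a ← 22.704540 − (+2.664e-03/-3.346e-01) = 22.712501
iter 3: u=0.778646  f(a)=+1.456e-06  f'(a)=-3.342e-01  a ← 22.712501 − (+1.456e-06/-3.342e-01) = 22.712506
iter 4: u=0.778646  f(a)=+4.334e-13  f'(a)=-3.342e-01  a ← 22.712506 − (+4.334e-13/-3.342e-01) = 22.712506
converged: |Δa| < 1e-12 after 4 iterations
sag = a·(cosh(S/(2a)) − 1) = 22.712506·(cosh(0.778646) − 1) = 7.240151
T_max/T_min = cosh(S/(2a)) = 1.318774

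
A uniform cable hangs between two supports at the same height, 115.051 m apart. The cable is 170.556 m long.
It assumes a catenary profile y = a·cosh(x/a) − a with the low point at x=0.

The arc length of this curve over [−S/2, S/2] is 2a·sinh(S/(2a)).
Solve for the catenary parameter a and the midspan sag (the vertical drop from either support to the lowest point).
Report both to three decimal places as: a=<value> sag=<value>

a=36.029 sag=56.548

seed: a₀ = √(S³/(24(L−S))) = √(115.051³/(24·55.505)) = 33.811460
iter 1: u=1.701361  f(a)=+8.610e+00  f'(a)=-4.337e+00  a ← 33.811460 − (+8.610e+00/-4.337e+00) = 35.796543
iter 2: u=1.607013  f(a)=+8.165e-01  f'(a)=-3.550e+00  a ← 35.796543 − (+8.165e-01/-3.550e+00) = 36.026513
iter 3: u=1.596755  f(a)=+9.041e-03  f'(a)=-3.472e+00  a ← 36.026513 − (+9.041e-03/-3.472e+00) = 36.029117
iter 4: u=1.596639  f(a)=+1.136e-06  f'(a)=-3.471e+00  a ← 36.029117 − (+1.136e-06/-3.471e+00) = 36.029117
iter 5: u=1.596639  f(a)=+5.684e-14  f'(a)=-3.471e+00  a ← 36.029117 − (+5.684e-14/-3.471e+00) = 36.029117
converged: |Δa| < 1e-12 after 5 iterations
sag = a·(cosh(S/(2a)) − 1) = 36.029117·(cosh(1.596639) − 1) = 56.547524
T_max/T_min = cosh(S/(2a)) = 2.569495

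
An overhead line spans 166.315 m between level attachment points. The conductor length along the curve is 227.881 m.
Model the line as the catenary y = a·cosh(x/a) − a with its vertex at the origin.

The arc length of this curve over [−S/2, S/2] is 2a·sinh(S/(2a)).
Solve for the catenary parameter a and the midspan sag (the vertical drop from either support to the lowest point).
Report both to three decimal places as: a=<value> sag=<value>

seed: a₀ = √(S³/(24(L−S))) = √(166.315³/(24·61.566)) = 55.798309
iter 1: u=1.490323  f(a)=+7.210e+00  f'(a)=-2.737e+00  a ← 55.798309 − (+7.210e+00/-2.737e+00) = 58.432228
iter 2: u=1.423144  f(a)=+5.420e-01  f'(a)=-2.340e+00  a ← 58.432228 − (+5.420e-01/-2.340e+00) = 58.663834
iter 3: u=1.417526  f(a)=+3.612e-03  f'(a)=-2.309e+00  a ← 58.663834 − (+3.612e-03/-2.309e+00) = 58.665398
iter 4: u=1.417488  f(a)=+1.628e-07  f'(a)=-2.309e+00  a ← 58.665398 − (+1.628e-07/-2.309e+00) = 58.665398
iter 5: u=1.417488  f(a)=+0.000e+00  f'(a)=-2.309e+00  a ← 58.665398 − (+0.000e+00/-2.309e+00) = 58.665398
converged: |Δa| < 1e-12 after 5 iterations
sag = a·(cosh(S/(2a)) − 1) = 58.665398·(cosh(1.417488) − 1) = 69.491016
T_max/T_min = cosh(S/(2a)) = 2.184532

a=58.665 sag=69.491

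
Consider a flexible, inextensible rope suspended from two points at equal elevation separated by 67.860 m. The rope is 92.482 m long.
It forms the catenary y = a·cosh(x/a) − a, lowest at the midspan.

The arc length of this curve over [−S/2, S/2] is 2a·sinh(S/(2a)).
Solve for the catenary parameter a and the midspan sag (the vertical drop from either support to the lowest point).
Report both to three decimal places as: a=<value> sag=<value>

seed: a₀ = √(S³/(24(L−S))) = √(67.860³/(24·24.622)) = 22.996063
iter 1: u=1.475470  f(a)=+2.823e+00  f'(a)=-2.645e+00  a ← 22.996063 − (+2.823e+00/-2.645e+00) = 24.063345
iter 2: u=1.410028  f(a)=+2.085e-01  f'(a)=-2.268e+00  a ← 24.063345 − (+2.085e-01/-2.268e+00) = 24.155259
iter 3: u=1.404663  f(a)=+1.337e-03  f'(a)=-2.239e+00  a ← 24.155259 − (+1.337e-03/-2.239e+00) = 24.155856
iter 4: u=1.404628  f(a)=+5.572e-08  f'(a)=-2.239e+00  a ← 24.155856 − (+5.572e-08/-2.239e+00) = 24.155856
iter 5: u=1.404628  f(a)=+0.000e+00  f'(a)=-2.239e+00  a ← 24.155856 − (+0.000e+00/-2.239e+00) = 24.155856
converged: |Δa| < 1e-12 after 5 iterations
sag = a·(cosh(S/(2a)) − 1) = 24.155856·(cosh(1.404628) − 1) = 28.014398
T_max/T_min = cosh(S/(2a)) = 2.159735

a=24.156 sag=28.014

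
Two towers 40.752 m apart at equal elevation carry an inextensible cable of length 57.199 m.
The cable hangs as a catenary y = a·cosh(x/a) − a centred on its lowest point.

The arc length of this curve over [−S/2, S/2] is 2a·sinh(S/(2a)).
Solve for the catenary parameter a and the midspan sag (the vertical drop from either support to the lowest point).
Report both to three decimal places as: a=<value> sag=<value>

seed: a₀ = √(S³/(24(L−S))) = √(40.752³/(24·16.447)) = 13.094063
iter 1: u=1.556125  f(a)=+2.110e+00  f'(a)=-3.175e+00  a ← 13.094063 − (+2.110e+00/-3.175e+00) = 13.758560
iter 2: u=1.480969  f(a)=+1.713e-01  f'(a)=-2.679e+00  a ← 13.758560 − (+1.713e-01/-2.679e+00) = 13.822485
iter 3: u=1.474120  f(a)=+1.348e-03  f'(a)=-2.637e+00  a ← 13.822485 − (+1.348e-03/-2.637e+00) = 13.822997
iter 4: u=1.474065  f(a)=+8.505e-08  f'(a)=-2.637e+00  a ← 13.822997 − (+8.505e-08/-2.637e+00) = 13.822997
iter 5: u=1.474065  f(a)=+0.000e+00  f'(a)=-2.637e+00  a ← 13.822997 − (+0.000e+00/-2.637e+00) = 13.822997
converged: |Δa| < 1e-12 after 5 iterations
sag = a·(cosh(S/(2a)) − 1) = 13.822997·(cosh(1.474065) − 1) = 17.941868
T_max/T_min = cosh(S/(2a)) = 2.297972

a=13.823 sag=17.942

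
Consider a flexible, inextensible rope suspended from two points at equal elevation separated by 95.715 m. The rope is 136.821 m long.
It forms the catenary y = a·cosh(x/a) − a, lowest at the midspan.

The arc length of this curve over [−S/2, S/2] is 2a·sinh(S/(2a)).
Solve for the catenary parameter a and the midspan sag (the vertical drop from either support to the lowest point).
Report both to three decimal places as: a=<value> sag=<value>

seed: a₀ = √(S³/(24(L−S))) = √(95.715³/(24·41.106)) = 29.813418
iter 1: u=1.605234  f(a)=+5.633e+00  f'(a)=-3.537e+00  a ← 29.813418 − (+5.633e+00/-3.537e+00) = 31.406104
iter 2: u=1.523828  f(a)=+4.829e-01  f'(a)=-2.954e+00  a ← 31.406104 − (+4.829e-01/-2.954e+00) = 31.569560
iter 3: u=1.515938  f(a)=+4.283e-03  f'(a)=-2.902e+00  a ← 31.569560 − (+4.283e-03/-2.902e+00) = 31.571036
iter 4: u=1.515867  f(a)=+3.437e-07  f'(a)=-2.901e+00  a ← 31.571036 − (+3.437e-07/-2.901e+00) = 31.571036
iter 5: u=1.515867  f(a)=+0.000e+00  f'(a)=-2.901e+00  a ← 31.571036 − (+0.000e+00/-2.901e+00) = 31.571036
converged: |Δa| < 1e-12 after 5 iterations
sag = a·(cosh(S/(2a)) − 1) = 31.571036·(cosh(1.515867) − 1) = 43.773020
T_max/T_min = cosh(S/(2a)) = 2.386493

a=31.571 sag=43.773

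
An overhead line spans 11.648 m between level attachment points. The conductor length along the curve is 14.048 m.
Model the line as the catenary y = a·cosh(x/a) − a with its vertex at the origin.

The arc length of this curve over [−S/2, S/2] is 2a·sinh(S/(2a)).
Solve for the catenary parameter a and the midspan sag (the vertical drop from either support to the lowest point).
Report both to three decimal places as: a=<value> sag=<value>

a=5.393 sag=3.463

seed: a₀ = √(S³/(24(L−S))) = √(11.648³/(24·2.400)) = 5.238004
iter 1: u=1.111874  f(a)=+1.528e-01  f'(a)=-1.035e+00  a ← 5.238004 − (+1.528e-01/-1.035e+00) = 5.385661
iter 2: u=1.081390  f(a)=+6.699e-03  f'(a)=-9.458e-01  a ← 5.385661 − (+6.699e-03/-9.458e-01) = 5.392744
iter 3: u=1.079970  f(a)=+1.419e-05  f'(a)=-9.418e-01  a ← 5.392744 − (+1.419e-05/-9.418e-01) = 5.392759
iter 4: u=1.079967  f(a)=+6.390e-11  f'(a)=-9.418e-01  a ← 5.392759 − (+6.390e-11/-9.418e-01) = 5.392759
iter 5: u=1.079967  f(a)=-1.776e-15  f'(a)=-9.418e-01  a ← 5.392759 − (-1.776e-15/-9.418e-01) = 5.392759
converged: |Δa| < 1e-12 after 5 iterations
sag = a·(cosh(S/(2a)) − 1) = 5.392759·(cosh(1.079967) − 1) = 3.462659
T_max/T_min = cosh(S/(2a)) = 1.642094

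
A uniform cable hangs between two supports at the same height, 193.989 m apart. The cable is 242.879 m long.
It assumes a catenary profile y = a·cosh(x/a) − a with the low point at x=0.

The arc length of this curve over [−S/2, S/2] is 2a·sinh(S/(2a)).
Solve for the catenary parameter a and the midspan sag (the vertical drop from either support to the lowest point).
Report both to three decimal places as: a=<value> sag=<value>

a=81.701 sag=64.664

seed: a₀ = √(S³/(24(L−S))) = √(193.989³/(24·48.890)) = 78.876933
iter 1: u=1.229694  f(a)=+3.832e+00  f'(a)=-1.438e+00  a ← 78.876933 − (+3.832e+00/-1.438e+00) = 81.542891
iter 2: u=1.189491  f(a)=+2.029e-01  f'(a)=-1.289e+00  a ← 81.542891 − (+2.029e-01/-1.289e+00) = 81.700279
iter 3: u=1.187199  f(a)=+6.388e-04  f'(a)=-1.281e+00  a ← 81.700279 − (+6.388e-04/-1.281e+00) = 81.700778
iter 4: u=1.187192  f(a)=+6.378e-09  f'(a)=-1.281e+00  a ← 81.700778 − (+6.378e-09/-1.281e+00) = 81.700778
iter 5: u=1.187192  f(a)=+8.527e-14  f'(a)=-1.281e+00  a ← 81.700778 − (+8.527e-14/-1.281e+00) = 81.700778
converged: |Δa| < 1e-12 after 5 iterations
sag = a·(cosh(S/(2a)) − 1) = 81.700778·(cosh(1.187192) − 1) = 64.663730
T_max/T_min = cosh(S/(2a)) = 1.791470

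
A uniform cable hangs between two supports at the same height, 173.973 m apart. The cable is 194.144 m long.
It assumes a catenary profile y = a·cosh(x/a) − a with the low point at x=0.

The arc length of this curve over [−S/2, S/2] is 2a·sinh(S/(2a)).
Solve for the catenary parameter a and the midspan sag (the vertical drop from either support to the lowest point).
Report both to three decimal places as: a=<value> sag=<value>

a=106.060 sag=37.717

seed: a₀ = √(S³/(24(L−S))) = √(173.973³/(24·20.171)) = 104.292588
iter 1: u=0.834062  f(a)=+7.133e-01  f'(a)=-4.144e-01  a ← 104.292588 − (+7.133e-01/-4.144e-01) = 106.013963
iter 2: u=0.820519  f(a)=+1.804e-02  f'(a)=-3.937e-01  a ← 106.013963 − (+1.804e-02/-3.937e-01) = 106.059799
iter 3: u=0.820165  f(a)=+1.221e-05  f'(a)=-3.931e-01  a ← 106.059799 − (+1.221e-05/-3.931e-01) = 106.059830
iter 4: u=0.820164  f(a)=+5.599e-12  f'(a)=-3.931e-01  a ← 106.059830 − (+5.599e-12/-3.931e-01) = 106.059830
converged: |Δa| < 1e-12 after 4 iterations
sag = a·(cosh(S/(2a)) − 1) = 106.059830·(cosh(0.820164) − 1) = 37.716596
T_max/T_min = cosh(S/(2a)) = 1.355616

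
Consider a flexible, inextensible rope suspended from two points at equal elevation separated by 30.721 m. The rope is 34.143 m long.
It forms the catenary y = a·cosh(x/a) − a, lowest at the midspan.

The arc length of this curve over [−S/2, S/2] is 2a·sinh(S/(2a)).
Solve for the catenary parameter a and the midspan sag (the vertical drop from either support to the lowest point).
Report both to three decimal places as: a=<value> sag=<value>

a=19.095 sag=6.518

seed: a₀ = √(S³/(24(L−S))) = √(30.721³/(24·3.422)) = 18.789161
iter 1: u=0.817519  f(a)=+1.162e-01  f'(a)=-3.892e-01  a ← 18.789161 − (+1.162e-01/-3.892e-01) = 19.087706
iter 2: u=0.804733  f(a)=+2.827e-03  f'(a)=-3.705e-01  a ← 19.087706 − (+2.827e-03/-3.705e-01) = 19.095338
iter 3: u=0.804411  f(a)=+1.766e-06  f'(a)=-3.700e-01  a ← 19.095338 − (+1.766e-06/-3.700e-01) = 19.095343
iter 4: u=0.804411  f(a)=+6.821e-13  f'(a)=-3.700e-01  a ← 19.095343 − (+6.821e-13/-3.700e-01) = 19.095343
converged: |Δa| < 1e-12 after 4 iterations
sag = a·(cosh(S/(2a)) − 1) = 19.095343·(cosh(0.804411) − 1) = 6.518486
T_max/T_min = cosh(S/(2a)) = 1.341365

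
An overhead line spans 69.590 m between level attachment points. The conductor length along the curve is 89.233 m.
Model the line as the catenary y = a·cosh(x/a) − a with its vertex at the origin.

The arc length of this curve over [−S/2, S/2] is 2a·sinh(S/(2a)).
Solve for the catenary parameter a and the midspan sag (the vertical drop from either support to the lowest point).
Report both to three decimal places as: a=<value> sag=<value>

a=27.802 sag=24.768

seed: a₀ = √(S³/(24(L−S))) = √(69.590³/(24·19.643)) = 26.736880
iter 1: u=1.301386  f(a)=+1.732e+00  f'(a)=-1.734e+00  a ← 26.736880 − (+1.732e+00/-1.734e+00) = 27.735905
iter 2: u=1.254511  f(a)=+1.018e-01  f'(a)=-1.535e+00  a ← 27.735905 − (+1.018e-01/-1.535e+00) = 27.802216
iter 3: u=1.251519  f(a)=+4.004e-04  f'(a)=-1.523e+00  a ← 27.802216 − (+4.004e-04/-1.523e+00) = 27.802478
iter 4: u=1.251507  f(a)=+6.246e-09  f'(a)=-1.523e+00  a ← 27.802478 − (+6.246e-09/-1.523e+00) = 27.802478
iter 5: u=1.251507  f(a)=+1.421e-14  f'(a)=-1.523e+00  a ← 27.802478 − (+1.421e-14/-1.523e+00) = 27.802478
converged: |Δa| < 1e-12 after 5 iterations
sag = a·(cosh(S/(2a)) − 1) = 27.802478·(cosh(1.251507) − 1) = 24.767569
T_max/T_min = cosh(S/(2a)) = 1.890840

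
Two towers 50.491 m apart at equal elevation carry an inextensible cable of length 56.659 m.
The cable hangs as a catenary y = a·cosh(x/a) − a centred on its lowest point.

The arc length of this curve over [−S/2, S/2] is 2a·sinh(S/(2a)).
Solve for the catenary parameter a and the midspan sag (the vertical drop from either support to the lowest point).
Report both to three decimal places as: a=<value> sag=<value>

seed: a₀ = √(S³/(24(L−S))) = √(50.491³/(24·6.168)) = 29.487853
iter 1: u=0.856132  f(a)=+2.300e-01  f'(a)=-4.498e-01  a ← 29.487853 − (+2.300e-01/-4.498e-01) = 29.999239
iter 2: u=0.841538  f(a)=+6.120e-03  f'(a)=-4.262e-01  a ← 29.999239 − (+6.120e-03/-4.262e-01) = 30.013601
iter 3: u=0.841135  f(a)=+4.595e-06  f'(a)=-4.255e-01  a ← 30.013601 − (+4.595e-06/-4.255e-01) = 30.013612
iter 4: u=0.841135  f(a)=+2.593e-12  f'(a)=-4.255e-01  a ← 30.013612 − (+2.593e-12/-4.255e-01) = 30.013612
converged: |Δa| < 1e-12 after 4 iterations
sag = a·(cosh(S/(2a)) − 1) = 30.013612·(cosh(0.841135) − 1) = 11.258382
T_max/T_min = cosh(S/(2a)) = 1.375109

a=30.014 sag=11.258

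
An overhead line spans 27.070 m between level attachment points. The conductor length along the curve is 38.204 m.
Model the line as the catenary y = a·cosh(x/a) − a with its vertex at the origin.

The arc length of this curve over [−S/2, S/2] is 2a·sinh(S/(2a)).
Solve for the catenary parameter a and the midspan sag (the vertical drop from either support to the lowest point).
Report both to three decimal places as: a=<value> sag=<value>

a=9.104 sag=12.057

seed: a₀ = √(S³/(24(L−S))) = √(27.070³/(24·11.134)) = 8.615910
iter 1: u=1.570931  f(a)=+1.457e+00  f'(a)=-3.281e+00  a ← 8.615910 − (+1.457e+00/-3.281e+00) = 9.060075
iter 2: u=1.493917  f(a)=+1.203e-01  f'(a)=-2.760e+00  a ← 9.060075 − (+1.203e-01/-2.760e+00) = 9.103655
iter 3: u=1.486766  f(a)=+9.821e-04  f'(a)=-2.715e+00  a ← 9.103655 − (+9.821e-04/-2.715e+00) = 9.104016
iter 4: u=1.486706  f(a)=+6.666e-08  f'(a)=-2.715e+00  a ← 9.104016 − (+6.666e-08/-2.715e+00) = 9.104016
iter 5: u=1.486706  f(a)=+0.000e+00  f'(a)=-2.715e+00  a ← 9.104016 − (+0.000e+00/-2.715e+00) = 9.104016
converged: |Δa| < 1e-12 after 5 iterations
sag = a·(cosh(S/(2a)) − 1) = 9.104016·(cosh(1.486706) − 1) = 12.056549
T_max/T_min = cosh(S/(2a)) = 2.324311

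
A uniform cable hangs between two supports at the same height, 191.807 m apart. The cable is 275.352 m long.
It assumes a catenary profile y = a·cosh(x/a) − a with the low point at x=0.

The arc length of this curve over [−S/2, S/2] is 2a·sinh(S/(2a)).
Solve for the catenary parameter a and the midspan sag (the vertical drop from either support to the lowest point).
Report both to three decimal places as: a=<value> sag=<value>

seed: a₀ = √(S³/(24(L−S))) = √(191.807³/(24·83.545)) = 59.324055
iter 1: u=1.616604  f(a)=+1.162e+01  f'(a)=-3.625e+00  a ← 59.324055 − (+1.162e+01/-3.625e+00) = 62.530157
iter 2: u=1.533716  f(a)=+1.009e+00  f'(a)=-3.021e+00  a ← 62.530157 − (+1.009e+00/-3.021e+00) = 62.864070
iter 3: u=1.525569  f(a)=+9.192e-03  f'(a)=-2.966e+00  a ← 62.864070 − (+9.192e-03/-2.966e+00) = 62.867169
iter 4: u=1.525494  f(a)=+7.789e-07  f'(a)=-2.965e+00  a ← 62.867169 − (+7.789e-07/-2.965e+00) = 62.867169
iter 5: u=1.525494  f(a)=+0.000e+00  f'(a)=-2.965e+00  a ← 62.867169 − (+0.000e+00/-2.965e+00) = 62.867169
converged: |Δa| < 1e-12 after 5 iterations
sag = a·(cosh(S/(2a)) − 1) = 62.867169·(cosh(1.525494) − 1) = 88.483291
T_max/T_min = cosh(S/(2a)) = 2.407464

a=62.867 sag=88.483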